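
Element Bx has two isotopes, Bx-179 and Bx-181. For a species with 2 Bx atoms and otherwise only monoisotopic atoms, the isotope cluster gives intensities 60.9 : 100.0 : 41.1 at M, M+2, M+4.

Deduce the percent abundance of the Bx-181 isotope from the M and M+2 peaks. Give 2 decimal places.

45.09%

If p is the fraction of Bx that is Bx-179, then I(M+2)/I(M) = [C(2,1)·p^1·(1−p)] / p^2 = 2·(1−p)/p = 100.0/60.9 = 1.6420
(1−p)/p = 1.6420/2 = 0.8210  ⇒  p = 1/(1 + 0.8210) = 0.5491
Bx-179: 54.91%, Bx-181: 45.09%.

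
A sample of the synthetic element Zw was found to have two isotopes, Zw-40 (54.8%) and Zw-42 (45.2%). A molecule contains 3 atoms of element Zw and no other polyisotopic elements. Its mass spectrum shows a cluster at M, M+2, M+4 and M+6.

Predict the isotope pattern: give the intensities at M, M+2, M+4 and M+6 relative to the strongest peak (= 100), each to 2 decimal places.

40.41 : 100.00 : 82.48 : 22.68

The 3 Zw atoms are independent, so intensities follow the terms of (0.548 + 0.452)^3.
P(M) = 0.548^3 = 0.164567
P(M+2) = 3 × 0.548^2 × 0.452^1 = 0.407212
P(M+4) = 3 × 0.548^1 × 0.452^2 = 0.335876
P(M+6) = 0.452^3 = 0.092345
The M+2 peak is largest (0.407212); scaling to 100 gives 40.41 : 100.00 : 82.48 : 22.68.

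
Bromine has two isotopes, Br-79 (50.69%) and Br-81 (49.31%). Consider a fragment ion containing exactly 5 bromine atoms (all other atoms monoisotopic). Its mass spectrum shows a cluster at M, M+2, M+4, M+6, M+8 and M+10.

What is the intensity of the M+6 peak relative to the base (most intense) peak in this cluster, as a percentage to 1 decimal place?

97.3%

Binomial terms of (0.5069 + 0.4931)^5: M 0.0335, M+2 0.1628, M+4 0.3167, M+6 0.3081, M+8 0.1498, M+10 0.0292 → M+4 is the base peak.
P(M+4) = C(5,2) × 0.5069^3 × 0.4931^2 = 10 × 0.13024674 × 0.24314761 = 0.316692 (base)
P(M+6) = C(5,3) × 0.5069^2 × 0.4931^3 = 10 × 0.25694761 × 0.11989609 = 0.308070
Relative intensity = 0.308070 / 0.316692 × 100 = 97.3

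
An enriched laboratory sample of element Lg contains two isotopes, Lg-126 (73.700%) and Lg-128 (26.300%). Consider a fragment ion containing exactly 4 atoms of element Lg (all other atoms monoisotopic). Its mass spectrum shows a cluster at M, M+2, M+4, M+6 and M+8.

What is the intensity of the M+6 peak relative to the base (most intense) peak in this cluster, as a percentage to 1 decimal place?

Binomial terms of (0.73700 + 0.26300)^4: M 0.2950, M+2 0.4211, M+4 0.2254, M+6 0.0536, M+8 0.0048 → M+2 is the base peak.
P(M+2) = C(4,1) × 0.73700^3 × 0.26300^1 = 4 × 0.40031555 × 0.2630 = 0.421132 (base)
P(M+6) = C(4,3) × 0.73700^1 × 0.26300^3 = 4 × 0.7370 × 0.01819145 = 0.053628
Relative intensity = 0.053628 / 0.421132 × 100 = 12.7

12.7%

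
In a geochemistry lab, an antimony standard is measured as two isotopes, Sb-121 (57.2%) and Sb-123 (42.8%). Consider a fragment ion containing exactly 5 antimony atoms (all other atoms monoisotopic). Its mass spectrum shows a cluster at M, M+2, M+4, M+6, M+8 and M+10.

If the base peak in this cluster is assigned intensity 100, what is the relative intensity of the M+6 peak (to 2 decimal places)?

Term probabilities: M 0.0612, M+2 0.2291, M+4 0.3428, M+6 0.2565, M+8 0.0960, M+10 0.0144. Base peak = M+4.
P(M+4) = C(5,2) × 0.572^3 × 0.428^2 = 10 × 0.18714925 × 0.183184 = 0.342827 (base)
P(M+6) = C(5,3) × 0.572^2 × 0.428^3 = 10 × 0.327184 × 0.07840275 = 0.256521
Relative intensity = 0.256521 / 0.342827 × 100 = 74.83

74.83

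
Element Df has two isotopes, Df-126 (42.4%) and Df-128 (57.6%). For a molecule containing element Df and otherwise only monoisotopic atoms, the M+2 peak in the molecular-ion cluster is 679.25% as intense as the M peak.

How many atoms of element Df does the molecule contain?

5

With n Df atoms, P(M+2)/P(M) = C(n,1)·p^(n−1)q / p^n = n·q/p = n · 0.576/0.424.
n = 6.7925 × 0.424/0.576 = 5.00 ≈ 5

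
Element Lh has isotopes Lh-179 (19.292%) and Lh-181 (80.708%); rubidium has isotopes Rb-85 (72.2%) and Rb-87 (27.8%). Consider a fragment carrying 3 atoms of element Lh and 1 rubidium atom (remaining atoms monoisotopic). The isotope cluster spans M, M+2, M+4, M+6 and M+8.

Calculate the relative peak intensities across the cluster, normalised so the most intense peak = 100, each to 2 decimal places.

Element Lh pattern (n=3): 0.00718012 : 0.09011402 : 0.3769916 : 0.52571426
Rubidium pattern (n=1): 0.7220 : 0.2780
Convolve the two distributions (both contribute in 2-u steps):
  M: 0.00718012×0.7220 = 0.005184
  M+2: 0.00718012×0.2780 + 0.09011402×0.7220 = 0.067058
  M+4: 0.09011402×0.2780 + 0.3769916×0.7220 = 0.297240
  M+6: 0.3769916×0.2780 + 0.52571426×0.7220 = 0.484369
  M+8: 0.52571426×0.2780 = 0.146149
Scale to base peak (0.484369) = 100: 1.07 : 13.84 : 61.37 : 100.00 : 30.17

1.07 : 13.84 : 61.37 : 100.00 : 30.17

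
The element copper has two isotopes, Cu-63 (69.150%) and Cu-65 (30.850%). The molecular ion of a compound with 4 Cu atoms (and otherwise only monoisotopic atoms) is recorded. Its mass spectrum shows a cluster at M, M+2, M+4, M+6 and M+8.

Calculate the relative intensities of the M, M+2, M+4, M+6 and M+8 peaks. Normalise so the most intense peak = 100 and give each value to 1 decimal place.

The 4 Cu atoms are independent, so intensities follow the terms of (0.69150 + 0.30850)^4.
P(M) = 0.69150^4 = 0.228649
P(M+2) = 4 × 0.69150^3 × 0.30850^1 = 0.408030
P(M+4) = 6 × 0.69150^2 × 0.30850^2 = 0.273052
P(M+6) = 4 × 0.69150^1 × 0.30850^3 = 0.081212
P(M+8) = 0.30850^4 = 0.009058
The M+2 peak is largest (0.408030); scaling to 100 gives 56.0 : 100.0 : 66.9 : 19.9 : 2.2.

56.0 : 100.0 : 66.9 : 19.9 : 2.2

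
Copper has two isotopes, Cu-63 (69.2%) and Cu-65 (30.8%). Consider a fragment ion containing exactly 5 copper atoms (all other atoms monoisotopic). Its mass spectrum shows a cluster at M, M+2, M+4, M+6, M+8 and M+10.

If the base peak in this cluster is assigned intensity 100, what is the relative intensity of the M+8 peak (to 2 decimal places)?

8.82

(0.692 + 0.308)^5 gives M 0.1587, M+2 0.3531, M+4 0.3144, M+6 0.1399, M+8 0.0311, M+10 0.0028; the largest is M+2.
P(M+2) = C(5,1) × 0.692^4 × 0.308^1 = 5 × 0.22931073 × 0.3080 = 0.353139 (base)
P(M+8) = C(5,4) × 0.692^1 × 0.308^4 = 5 × 0.6920 × 0.00899918 = 0.031137
Relative intensity = 0.031137 / 0.353139 × 100 = 8.82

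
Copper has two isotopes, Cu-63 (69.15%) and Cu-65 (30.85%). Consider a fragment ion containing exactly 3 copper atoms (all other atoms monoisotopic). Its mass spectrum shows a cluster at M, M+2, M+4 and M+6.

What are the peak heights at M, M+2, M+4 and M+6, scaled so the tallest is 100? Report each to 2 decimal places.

Each Cu atom is independently Cu-63 (p = 0.6915) or Cu-65 (q = 0.3085); the cluster is the binomial expansion (p + q)^3.
P(M) = 0.6915^3 = 0.330656
P(M+2) = 3 × 0.6915^2 × 0.3085^1 = 0.442548
P(M+4) = 3 × 0.6915^1 × 0.3085^2 = 0.197435
P(M+6) = 0.3085^3 = 0.029361
The M+2 peak is largest (0.442548); scaling to 100 gives 74.72 : 100.00 : 44.61 : 6.63.

74.72 : 100.00 : 44.61 : 6.63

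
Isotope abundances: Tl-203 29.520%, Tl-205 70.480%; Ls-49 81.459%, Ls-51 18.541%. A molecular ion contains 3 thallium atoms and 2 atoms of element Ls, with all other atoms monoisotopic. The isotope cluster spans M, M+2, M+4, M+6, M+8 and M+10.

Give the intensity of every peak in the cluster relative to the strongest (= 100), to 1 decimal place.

Thallium pattern (n=3): 0.02572463 : 0.18425524 : 0.43991564 : 0.35010449
Element Ls pattern (n=2): 0.66355687 : 0.30206626 : 0.03437687
Convolve the two distributions (both contribute in 2-u steps):
  M: 0.02572463×0.66355687 = 0.017070
  M+2: 0.02572463×0.30206626 + 0.18425524×0.66355687 = 0.130034
  M+4: 0.02572463×0.03437687 + 0.18425524×0.30206626 + 0.43991564×0.66355687 = 0.348451
  M+6: 0.18425524×0.03437687 + 0.43991564×0.30206626 + 0.35010449×0.66355687 = 0.371532
  M+8: 0.43991564×0.03437687 + 0.35010449×0.30206626 = 0.120878
  M+10: 0.35010449×0.03437687 = 0.012035
Scale to base peak (0.371532) = 100: 4.6 : 35.0 : 93.8 : 100.0 : 32.5 : 3.2

4.6 : 35.0 : 93.8 : 100.0 : 32.5 : 3.2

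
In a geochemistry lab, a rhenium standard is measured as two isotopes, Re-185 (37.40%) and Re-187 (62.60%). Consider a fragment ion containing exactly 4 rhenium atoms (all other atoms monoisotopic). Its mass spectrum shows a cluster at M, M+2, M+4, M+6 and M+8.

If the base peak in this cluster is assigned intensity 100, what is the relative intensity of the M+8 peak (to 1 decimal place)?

Binomial terms of (0.3740 + 0.6260)^4: M 0.0196, M+2 0.1310, M+4 0.3289, M+6 0.3670, M+8 0.1536 → M+6 is the base peak.
P(M+6) = C(4,3) × 0.3740^1 × 0.6260^3 = 4 × 0.3740 × 0.24531438 = 0.366990 (base)
P(M+8) = C(4,4) × 0.3740^0 × 0.6260^4 = 1 × 1.0000 × 0.1535668 = 0.153567
Relative intensity = 0.153567 / 0.366990 × 100 = 41.8

41.8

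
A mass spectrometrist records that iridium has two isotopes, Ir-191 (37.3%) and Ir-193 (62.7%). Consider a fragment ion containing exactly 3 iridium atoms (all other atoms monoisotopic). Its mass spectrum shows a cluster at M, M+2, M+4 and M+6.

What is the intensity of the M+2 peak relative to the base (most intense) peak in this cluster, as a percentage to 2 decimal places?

59.49%

(0.373 + 0.627)^3 gives M 0.0519, M+2 0.2617, M+4 0.4399, M+6 0.2465; the largest is M+4.
P(M+4) = C(3,2) × 0.373^1 × 0.627^2 = 3 × 0.3730 × 0.393129 = 0.439911 (base)
P(M+2) = C(3,1) × 0.373^2 × 0.627^1 = 3 × 0.139129 × 0.6270 = 0.261702
Relative intensity = 0.261702 / 0.439911 × 100 = 59.49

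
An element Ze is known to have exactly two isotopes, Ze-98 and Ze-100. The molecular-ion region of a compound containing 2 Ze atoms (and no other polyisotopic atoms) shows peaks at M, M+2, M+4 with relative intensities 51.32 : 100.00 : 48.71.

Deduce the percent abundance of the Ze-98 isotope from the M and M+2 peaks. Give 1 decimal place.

50.7%

Write p for the Ze-98 fraction. I(M+2)/I(M) = [C(2,1)·p^1·(1−p)] / p^2 = 2·(1−p)/p = 100.00/51.32 = 1.9486
(1−p)/p = 1.9486/2 = 0.9743  ⇒  p = 1/(1 + 0.9743) = 0.5065
Ze-98: 50.7%, Ze-100: 49.3%.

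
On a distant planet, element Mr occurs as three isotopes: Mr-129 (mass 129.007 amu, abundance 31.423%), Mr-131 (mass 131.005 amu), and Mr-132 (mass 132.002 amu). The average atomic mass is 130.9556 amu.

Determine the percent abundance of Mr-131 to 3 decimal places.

Let x and y be the fractions of Mr-131 and Mr-132. Then x + y = 1 − 0.31423 = 0.68577 and 131.005x + 132.002y = 130.9556 − 0.31423×129.007 = 90.41773039.
Substituting: 131.005x + 132.002(0.68577 − x) = 90.41773039
(131.005 − 132.002)x = -0.10528115  ⇒  x = 0.10560, y = 0.58017
Mr-131: 10.560%, Mr-132: 58.017%.

10.560%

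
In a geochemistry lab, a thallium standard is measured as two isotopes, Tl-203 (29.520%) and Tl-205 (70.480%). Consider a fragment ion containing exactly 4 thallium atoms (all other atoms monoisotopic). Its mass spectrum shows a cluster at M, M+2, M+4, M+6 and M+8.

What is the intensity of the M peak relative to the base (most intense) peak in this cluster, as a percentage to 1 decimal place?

Term probabilities: M 0.0076, M+2 0.0725, M+4 0.2597, M+6 0.4134, M+8 0.2468. Base peak = M+6.
P(M+6) = C(4,3) × 0.29520^1 × 0.70480^3 = 4 × 0.2952 × 0.35010449 = 0.413403 (base)
P(M) = C(4,0) × 0.29520^4 × 0.70480^0 = 1 × 0.00759391 × 1.0000 = 0.007594
Relative intensity = 0.007594 / 0.413403 × 100 = 1.8

1.8%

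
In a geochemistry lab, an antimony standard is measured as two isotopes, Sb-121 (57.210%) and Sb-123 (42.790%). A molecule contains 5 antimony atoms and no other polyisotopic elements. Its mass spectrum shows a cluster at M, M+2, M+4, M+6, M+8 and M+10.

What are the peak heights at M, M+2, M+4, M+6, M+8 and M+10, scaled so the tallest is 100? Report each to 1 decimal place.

17.9 : 66.8 : 100.0 : 74.8 : 28.0 : 4.2

The 5 Sb atoms are independent, so intensities follow the terms of (0.57210 + 0.42790)^5.
P(M) = 0.57210^5 = 0.061286
P(M+2) = 5 × 0.57210^4 × 0.42790^1 = 0.229192
P(M+4) = 10 × 0.57210^3 × 0.42790^2 = 0.342847
P(M+6) = 10 × 0.57210^2 × 0.42790^3 = 0.256431
P(M+8) = 5 × 0.57210^1 × 0.42790^4 = 0.095898
P(M+10) = 0.42790^5 = 0.014345
The M+4 peak is largest (0.342847); scaling to 100 gives 17.9 : 66.8 : 100.0 : 74.8 : 28.0 : 4.2.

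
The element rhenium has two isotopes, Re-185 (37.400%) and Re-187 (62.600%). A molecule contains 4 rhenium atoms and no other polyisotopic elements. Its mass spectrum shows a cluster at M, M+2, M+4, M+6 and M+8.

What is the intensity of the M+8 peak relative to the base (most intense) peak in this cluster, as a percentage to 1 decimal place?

41.8%

Term probabilities: M 0.0196, M+2 0.1310, M+4 0.3289, M+6 0.3670, M+8 0.1536. Base peak = M+6.
P(M+6) = C(4,3) × 0.37400^1 × 0.62600^3 = 4 × 0.3740 × 0.24531438 = 0.366990 (base)
P(M+8) = C(4,4) × 0.37400^0 × 0.62600^4 = 1 × 1.0000 × 0.1535668 = 0.153567
Relative intensity = 0.153567 / 0.366990 × 100 = 41.8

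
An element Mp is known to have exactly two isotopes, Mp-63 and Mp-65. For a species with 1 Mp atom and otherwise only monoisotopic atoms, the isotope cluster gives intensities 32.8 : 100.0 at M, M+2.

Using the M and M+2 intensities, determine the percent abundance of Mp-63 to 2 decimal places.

Let p = fractional abundance of Mp-63. I(M+2)/I(M) = [C(1,1)·p^0·(1−p)] / p^1 = 1·(1−p)/p = 100.0/32.8 = 3.0488
(1−p)/p = 3.0488/1 = 3.0488  ⇒  p = 1/(1 + 3.0488) = 0.2470
Mp-63: 24.70%, Mp-65: 75.30%.

24.70%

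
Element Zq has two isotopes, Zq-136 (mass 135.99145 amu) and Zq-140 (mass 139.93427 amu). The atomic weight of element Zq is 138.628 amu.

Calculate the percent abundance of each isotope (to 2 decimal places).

With x = fraction of Zq-136 (so Zq-140 is 1 − x):
135.99145·x + 139.93427·(1 − x) = 138.628
(135.99145 − 139.93427)·x = 138.628 − 139.93427
x = -1.30627 / -3.94282 = 0.33130 → 33.13% Zq-136, 66.87% Zq-140.

Zq-136: 33.13%, Zq-140: 66.87%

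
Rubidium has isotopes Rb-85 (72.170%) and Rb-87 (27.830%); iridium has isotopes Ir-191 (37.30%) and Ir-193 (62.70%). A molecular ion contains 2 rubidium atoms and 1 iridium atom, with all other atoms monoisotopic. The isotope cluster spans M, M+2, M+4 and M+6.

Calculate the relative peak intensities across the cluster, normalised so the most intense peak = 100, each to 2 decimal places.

Rubidium pattern (n=2): 0.52085089 : 0.40169822 : 0.07745089
Iridium pattern (n=1): 0.3730 : 0.6270
Convolve the two distributions (both contribute in 2-u steps):
  M: 0.52085089×0.3730 = 0.194277
  M+2: 0.52085089×0.6270 + 0.40169822×0.3730 = 0.476407
  M+4: 0.40169822×0.6270 + 0.07745089×0.3730 = 0.280754
  M+6: 0.07745089×0.6270 = 0.048562
Scale to base peak (0.476407) = 100: 40.78 : 100.00 : 58.93 : 10.19

40.78 : 100.00 : 58.93 : 10.19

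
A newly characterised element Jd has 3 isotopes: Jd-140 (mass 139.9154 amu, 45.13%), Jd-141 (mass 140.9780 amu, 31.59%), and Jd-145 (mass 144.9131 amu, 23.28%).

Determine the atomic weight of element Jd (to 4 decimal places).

The abundance-weighted mean is 0.4513 × 139.9154 + 0.3159 × 140.9780 + 0.2328 × 144.9131
= 63.14382 + 44.53495 + 33.73577 = 141.41454 amu

141.4145 amu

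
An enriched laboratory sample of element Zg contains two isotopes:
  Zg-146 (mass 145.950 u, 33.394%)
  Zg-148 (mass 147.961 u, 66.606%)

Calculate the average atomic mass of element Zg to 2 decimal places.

147.29 u

Ar = Σ fᵢ·mᵢ = 0.33394 × 145.950 + 0.66606 × 147.961
= 48.7385 + 98.5509 = 147.2894 u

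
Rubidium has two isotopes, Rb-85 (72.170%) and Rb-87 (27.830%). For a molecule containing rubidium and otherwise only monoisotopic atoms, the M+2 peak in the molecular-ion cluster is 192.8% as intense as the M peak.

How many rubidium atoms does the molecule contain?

For n independent Rb atoms, I(M+2)/I(M) = n · (abundance Rb-87) / (abundance Rb-85) = n · 0.27830/0.72170.
n = 1.928 × 0.72170/0.27830 = 5.00 ≈ 5

5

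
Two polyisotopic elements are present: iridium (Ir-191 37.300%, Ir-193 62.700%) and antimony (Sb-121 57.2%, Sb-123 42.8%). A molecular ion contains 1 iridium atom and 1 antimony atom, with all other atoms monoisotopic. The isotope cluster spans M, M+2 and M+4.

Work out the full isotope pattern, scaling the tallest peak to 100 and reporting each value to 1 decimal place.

41.2 : 100.0 : 51.8

Iridium pattern (n=1): 0.3730 : 0.6270
Antimony pattern (n=1): 0.5720 : 0.4280
Convolve the two distributions (both contribute in 2-u steps):
  M: 0.3730×0.5720 = 0.213356
  M+2: 0.3730×0.4280 + 0.6270×0.5720 = 0.518288
  M+4: 0.6270×0.4280 = 0.268356
Scale to base peak (0.518288) = 100: 41.2 : 100.0 : 51.8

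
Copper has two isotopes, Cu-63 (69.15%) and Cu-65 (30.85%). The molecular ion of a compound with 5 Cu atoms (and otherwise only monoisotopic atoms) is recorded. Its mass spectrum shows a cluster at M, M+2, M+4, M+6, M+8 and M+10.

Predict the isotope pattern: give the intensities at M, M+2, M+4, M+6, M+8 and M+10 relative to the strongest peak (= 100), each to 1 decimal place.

The 5 Cu atoms are independent, so intensities follow the terms of (0.6915 + 0.3085)^5.
P(M) = 0.6915^5 = 0.158111
P(M+2) = 5 × 0.6915^4 × 0.3085^1 = 0.352691
P(M+4) = 10 × 0.6915^3 × 0.3085^2 = 0.314693
P(M+6) = 10 × 0.6915^2 × 0.3085^3 = 0.140394
P(M+8) = 5 × 0.6915^1 × 0.3085^4 = 0.031317
P(M+10) = 0.3085^5 = 0.002794
The M+2 peak is largest (0.352691); scaling to 100 gives 44.8 : 100.0 : 89.2 : 39.8 : 8.9 : 0.8.

44.8 : 100.0 : 89.2 : 39.8 : 8.9 : 0.8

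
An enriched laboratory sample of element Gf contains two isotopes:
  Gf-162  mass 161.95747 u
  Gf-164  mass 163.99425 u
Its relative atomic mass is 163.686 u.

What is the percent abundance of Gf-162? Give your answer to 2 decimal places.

15.13%

Writing the weighted mean with unknown fraction x of Gf-162:
161.95747·x + 163.99425·(1 − x) = 163.686
(161.95747 − 163.99425)·x = 163.686 − 163.99425
x = -0.30825 / -2.03678 = 0.15134 → 15.13% Gf-162, 84.87% Gf-164.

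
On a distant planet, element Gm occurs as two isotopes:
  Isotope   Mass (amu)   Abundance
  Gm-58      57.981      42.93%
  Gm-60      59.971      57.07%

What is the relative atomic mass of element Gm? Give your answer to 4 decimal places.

Average mass = Σ (abundance × isotope mass) = 0.4293 × 57.981 + 0.5707 × 59.971
= 24.89124 + 34.22545 = 59.11669 amu

59.1167 amu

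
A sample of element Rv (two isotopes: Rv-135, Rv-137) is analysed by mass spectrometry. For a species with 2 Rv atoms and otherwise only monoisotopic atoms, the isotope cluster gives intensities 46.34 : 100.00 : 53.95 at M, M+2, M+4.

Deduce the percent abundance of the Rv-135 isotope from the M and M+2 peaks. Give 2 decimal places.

If p is the fraction of Rv that is Rv-135, then I(M+2)/I(M) = [C(2,1)·p^1·(1−p)] / p^2 = 2·(1−p)/p = 100.00/46.34 = 2.1580
(1−p)/p = 2.1580/2 = 1.0790  ⇒  p = 1/(1 + 1.0790) = 0.4810
Rv-135: 48.10%, Rv-137: 51.90%.

48.10%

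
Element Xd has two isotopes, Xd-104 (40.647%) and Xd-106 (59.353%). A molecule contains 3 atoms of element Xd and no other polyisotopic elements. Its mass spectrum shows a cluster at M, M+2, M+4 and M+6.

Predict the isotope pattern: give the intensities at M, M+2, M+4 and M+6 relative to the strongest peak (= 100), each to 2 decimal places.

The 3 Xd atoms are independent, so intensities follow the terms of (0.40647 + 0.59353)^3.
P(M) = 0.40647^3 = 0.067156
P(M+2) = 3 × 0.40647^2 × 0.59353^1 = 0.294185
P(M+4) = 3 × 0.40647^1 × 0.59353^2 = 0.429571
P(M+6) = 0.59353^3 = 0.209087
The M+4 peak is largest (0.429571); scaling to 100 gives 15.63 : 68.48 : 100.00 : 48.67.

15.63 : 68.48 : 100.00 : 48.67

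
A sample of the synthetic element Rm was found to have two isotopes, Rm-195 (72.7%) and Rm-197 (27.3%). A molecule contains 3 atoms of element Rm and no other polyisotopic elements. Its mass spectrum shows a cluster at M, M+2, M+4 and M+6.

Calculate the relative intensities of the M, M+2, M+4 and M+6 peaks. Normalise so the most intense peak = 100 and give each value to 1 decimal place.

88.8 : 100.0 : 37.6 : 4.7

Each Rm atom is independently Rm-195 (p = 0.727) or Rm-197 (q = 0.273); the cluster is the binomial expansion (p + q)^3.
P(M) = 0.727^3 = 0.384241
P(M+2) = 3 × 0.727^2 × 0.273^1 = 0.432865
P(M+4) = 3 × 0.727^1 × 0.273^2 = 0.162548
P(M+6) = 0.273^3 = 0.020346
The M+2 peak is largest (0.432865); scaling to 100 gives 88.8 : 100.0 : 37.6 : 4.7.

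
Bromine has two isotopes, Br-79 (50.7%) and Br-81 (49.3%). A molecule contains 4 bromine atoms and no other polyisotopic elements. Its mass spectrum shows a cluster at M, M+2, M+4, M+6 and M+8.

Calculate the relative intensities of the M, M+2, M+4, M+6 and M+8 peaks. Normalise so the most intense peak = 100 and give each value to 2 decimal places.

17.63 : 68.56 : 100.00 : 64.83 : 15.76

The 4 Br atoms are independent, so intensities follow the terms of (0.507 + 0.493)^4.
P(M) = 0.507^4 = 0.066074
P(M+2) = 4 × 0.507^3 × 0.493^1 = 0.256999
P(M+4) = 6 × 0.507^2 × 0.493^2 = 0.374853
P(M+6) = 4 × 0.507^1 × 0.493^3 = 0.243001
P(M+8) = 0.493^4 = 0.059073
The M+4 peak is largest (0.374853); scaling to 100 gives 17.63 : 68.56 : 100.00 : 64.83 : 15.76.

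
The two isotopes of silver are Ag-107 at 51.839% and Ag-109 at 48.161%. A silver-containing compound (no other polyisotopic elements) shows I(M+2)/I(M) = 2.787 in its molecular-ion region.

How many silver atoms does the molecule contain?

The M+2/M ratio from n Ag atoms is n · q/p = n · 0.48161/0.51839.
n = 2.787 × 0.51839/0.48161 = 3.00 ≈ 3

3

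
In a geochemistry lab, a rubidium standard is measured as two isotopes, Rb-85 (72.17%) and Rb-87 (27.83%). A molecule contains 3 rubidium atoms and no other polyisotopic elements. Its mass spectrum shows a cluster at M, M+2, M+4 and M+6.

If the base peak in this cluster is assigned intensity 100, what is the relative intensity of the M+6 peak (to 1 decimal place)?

(0.7217 + 0.2783)^3 gives M 0.3759, M+2 0.4349, M+4 0.1677, M+6 0.0216; the largest is M+2.
P(M+2) = C(3,1) × 0.7217^2 × 0.2783^1 = 3 × 0.52085089 × 0.2783 = 0.434858 (base)
P(M+6) = C(3,3) × 0.7217^0 × 0.2783^3 = 1 × 1.0000 × 0.02155458 = 0.021555
Relative intensity = 0.021555 / 0.434858 × 100 = 5.0

5.0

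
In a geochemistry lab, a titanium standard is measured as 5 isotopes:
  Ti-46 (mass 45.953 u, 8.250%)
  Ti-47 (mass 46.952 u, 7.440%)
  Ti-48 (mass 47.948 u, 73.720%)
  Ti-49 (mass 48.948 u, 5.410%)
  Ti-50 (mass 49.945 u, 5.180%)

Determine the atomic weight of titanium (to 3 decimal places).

47.867 u

Weight each isotope mass by its fractional abundance: 0.08250 × 45.953 + 0.07440 × 46.952 + 0.73720 × 47.948 + 0.05410 × 48.948 + 0.05180 × 49.945
= 3.7911 + 3.4932 + 35.3473 + 2.6481 + 2.5872 = 47.8669 u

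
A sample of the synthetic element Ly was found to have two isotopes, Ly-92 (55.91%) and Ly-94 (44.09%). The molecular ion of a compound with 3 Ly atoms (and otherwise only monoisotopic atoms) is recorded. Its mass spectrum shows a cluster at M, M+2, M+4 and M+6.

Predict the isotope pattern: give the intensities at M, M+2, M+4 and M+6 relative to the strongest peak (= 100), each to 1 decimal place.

42.3 : 100.0 : 78.9 : 20.7

Each Ly atom is independently Ly-92 (p = 0.5591) or Ly-94 (q = 0.4409); the cluster is the binomial expansion (p + q)^3.
P(M) = 0.5591^3 = 0.174771
P(M+2) = 3 × 0.5591^2 × 0.4409^1 = 0.413467
P(M+4) = 3 × 0.5591^1 × 0.4409^2 = 0.326055
P(M+6) = 0.4409^3 = 0.085708
The M+2 peak is largest (0.413467); scaling to 100 gives 42.3 : 100.0 : 78.9 : 20.7.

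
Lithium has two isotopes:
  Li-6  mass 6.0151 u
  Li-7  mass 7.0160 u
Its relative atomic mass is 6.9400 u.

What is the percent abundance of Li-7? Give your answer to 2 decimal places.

92.41%

Writing the weighted mean with unknown fraction x of Li-6:
6.0151·x + 7.0160·(1 − x) = 6.9400
(6.0151 − 7.0160)·x = 6.9400 − 7.0160
x = -0.0760 / -1.0009 = 0.07593 → 7.59% Li-6, 92.41% Li-7.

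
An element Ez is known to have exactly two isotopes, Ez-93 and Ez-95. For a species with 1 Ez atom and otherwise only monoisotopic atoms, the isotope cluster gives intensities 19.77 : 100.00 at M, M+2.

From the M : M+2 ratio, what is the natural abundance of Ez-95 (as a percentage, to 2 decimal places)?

Let p = fractional abundance of Ez-93. I(M+2)/I(M) = [C(1,1)·p^0·(1−p)] / p^1 = 1·(1−p)/p = 100.00/19.77 = 5.0582
(1−p)/p = 5.0582/1 = 5.0582  ⇒  p = 1/(1 + 5.0582) = 0.1651
Ez-93: 16.51%, Ez-95: 83.49%.

83.49%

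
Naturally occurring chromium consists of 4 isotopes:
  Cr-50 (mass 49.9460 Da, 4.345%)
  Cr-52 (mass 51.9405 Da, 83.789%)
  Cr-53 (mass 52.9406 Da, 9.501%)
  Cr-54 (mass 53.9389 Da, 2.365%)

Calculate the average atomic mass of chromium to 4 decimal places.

51.9961 Da

Weight each isotope mass by its fractional abundance: 0.04345 × 49.9460 + 0.83789 × 51.9405 + 0.09501 × 52.9406 + 0.02365 × 53.9389
= 2.17015 + 43.52043 + 5.02989 + 1.27565 = 51.99612 Da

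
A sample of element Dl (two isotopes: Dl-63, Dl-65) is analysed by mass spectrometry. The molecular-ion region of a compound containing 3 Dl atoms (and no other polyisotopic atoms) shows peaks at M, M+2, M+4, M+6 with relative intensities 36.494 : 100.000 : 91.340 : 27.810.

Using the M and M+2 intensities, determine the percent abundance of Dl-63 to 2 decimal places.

52.26%

Write p for the Dl-63 fraction. I(M+2)/I(M) = [C(3,1)·p^2·(1−p)] / p^3 = 3·(1−p)/p = 100.000/36.494 = 2.7402
(1−p)/p = 2.7402/3 = 0.9134  ⇒  p = 1/(1 + 0.9134) = 0.5226
Dl-63: 52.26%, Dl-65: 47.74%.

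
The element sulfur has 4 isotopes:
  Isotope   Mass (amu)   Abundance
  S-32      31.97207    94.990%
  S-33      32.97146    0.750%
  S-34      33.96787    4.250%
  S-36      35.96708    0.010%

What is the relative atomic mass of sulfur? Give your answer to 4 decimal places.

32.0648 amu

The abundance-weighted mean is 0.94990 × 31.97207 + 0.00750 × 32.97146 + 0.04250 × 33.96787 + 0.00010 × 35.96708
= 30.370269 + 0.247286 + 1.443634 + 0.003597 = 32.064786 amu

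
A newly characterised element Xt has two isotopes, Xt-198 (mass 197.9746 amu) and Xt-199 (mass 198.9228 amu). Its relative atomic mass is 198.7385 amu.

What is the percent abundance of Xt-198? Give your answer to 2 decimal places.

Let x be the fractional abundance of Xt-198; then Xt-199 has abundance 1 − x.
197.9746·x + 198.9228·(1 − x) = 198.7385
(197.9746 − 198.9228)·x = 198.7385 − 198.9228
x = -0.1843 / -0.9482 = 0.19437 → 19.44% Xt-198, 80.56% Xt-199.

19.44%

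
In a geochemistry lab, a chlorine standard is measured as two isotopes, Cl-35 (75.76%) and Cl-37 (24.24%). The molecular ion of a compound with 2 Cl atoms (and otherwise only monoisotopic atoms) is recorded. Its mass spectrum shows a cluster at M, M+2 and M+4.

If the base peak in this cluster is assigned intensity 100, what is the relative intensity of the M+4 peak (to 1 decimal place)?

10.2

Binomial terms of (0.7576 + 0.2424)^2: M 0.5740, M+2 0.3673, M+4 0.0588 → M is the base peak.
P(M) = C(2,0) × 0.7576^2 × 0.2424^0 = 1 × 0.57395776 × 1.0000 = 0.573958 (base)
P(M+4) = C(2,2) × 0.7576^0 × 0.2424^2 = 1 × 1.0000 × 0.05875776 = 0.058758
Relative intensity = 0.058758 / 0.573958 × 100 = 10.2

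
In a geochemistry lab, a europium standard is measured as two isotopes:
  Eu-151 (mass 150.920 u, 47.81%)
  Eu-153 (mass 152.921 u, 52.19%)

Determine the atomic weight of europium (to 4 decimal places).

Ar = Σ fᵢ·mᵢ = 0.4781 × 150.920 + 0.5219 × 152.921
= 72.15485 + 79.80947 = 151.96432 u

151.9643 u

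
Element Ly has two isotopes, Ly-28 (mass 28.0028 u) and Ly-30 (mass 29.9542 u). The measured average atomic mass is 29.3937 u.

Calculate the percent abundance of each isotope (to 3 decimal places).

Ly-28: 28.723%, Ly-30: 71.277%

Let x be the fractional abundance of Ly-28; then Ly-30 has abundance 1 − x.
28.0028·x + 29.9542·(1 − x) = 29.3937
(28.0028 − 29.9542)·x = 29.3937 − 29.9542
x = -0.5605 / -1.9514 = 0.28723 → 28.723% Ly-28, 71.277% Ly-30.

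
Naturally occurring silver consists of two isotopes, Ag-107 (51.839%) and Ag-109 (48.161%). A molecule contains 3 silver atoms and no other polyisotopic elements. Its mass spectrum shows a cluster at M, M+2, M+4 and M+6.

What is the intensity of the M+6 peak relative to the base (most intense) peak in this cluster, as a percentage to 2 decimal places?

(0.51839 + 0.48161)^3 gives M 0.1393, M+2 0.3883, M+4 0.3607, M+6 0.1117; the largest is M+2.
P(M+2) = C(3,1) × 0.51839^2 × 0.48161^1 = 3 × 0.26872819 × 0.48161 = 0.388267 (base)
P(M+6) = C(3,3) × 0.51839^0 × 0.48161^3 = 1 × 1.0000 × 0.11170857 = 0.111709
Relative intensity = 0.111709 / 0.388267 × 100 = 28.77

28.77%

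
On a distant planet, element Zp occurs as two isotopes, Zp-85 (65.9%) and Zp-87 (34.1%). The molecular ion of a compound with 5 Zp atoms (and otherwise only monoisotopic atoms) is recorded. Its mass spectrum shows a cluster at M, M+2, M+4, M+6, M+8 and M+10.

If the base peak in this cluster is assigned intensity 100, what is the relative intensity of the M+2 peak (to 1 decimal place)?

Term probabilities: M 0.1243, M+2 0.3216, M+4 0.3328, M+6 0.1722, M+8 0.0446, M+10 0.0046. Base peak = M+4.
P(M+4) = C(5,2) × 0.659^3 × 0.341^2 = 10 × 0.28619118 × 0.116281 = 0.332786 (base)
P(M+2) = C(5,1) × 0.659^4 × 0.341^1 = 5 × 0.18859999 × 0.3410 = 0.321563
Relative intensity = 0.321563 / 0.332786 × 100 = 96.6

96.6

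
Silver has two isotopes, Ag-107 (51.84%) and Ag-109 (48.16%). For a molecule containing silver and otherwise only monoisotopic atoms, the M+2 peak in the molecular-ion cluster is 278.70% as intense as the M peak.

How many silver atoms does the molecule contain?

With n Ag atoms, P(M+2)/P(M) = C(n,1)·p^(n−1)q / p^n = n·q/p = n · 0.4816/0.5184.
n = 2.7870 × 0.5184/0.4816 = 3.00 ≈ 3

3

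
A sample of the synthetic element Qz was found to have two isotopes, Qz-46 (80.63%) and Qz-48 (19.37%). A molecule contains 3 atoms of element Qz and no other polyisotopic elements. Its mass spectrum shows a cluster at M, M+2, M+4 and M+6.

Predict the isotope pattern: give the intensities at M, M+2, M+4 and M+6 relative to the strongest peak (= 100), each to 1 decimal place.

100.0 : 72.1 : 17.3 : 1.4

Expanding (0.8063 + 0.1937)^3:
P(M) = 0.8063^3 = 0.524192
P(M+2) = 3 × 0.8063^2 × 0.1937^1 = 0.377785
P(M+4) = 3 × 0.8063^1 × 0.1937^2 = 0.090756
P(M+6) = 0.1937^3 = 0.007268
The M peak is largest (0.524192); scaling to 100 gives 100.0 : 72.1 : 17.3 : 1.4.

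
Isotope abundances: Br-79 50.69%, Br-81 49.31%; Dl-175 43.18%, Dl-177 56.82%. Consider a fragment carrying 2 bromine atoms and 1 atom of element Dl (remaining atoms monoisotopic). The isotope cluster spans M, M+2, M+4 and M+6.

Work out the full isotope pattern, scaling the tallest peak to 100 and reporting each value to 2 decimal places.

28.52 : 93.01 : 100.00 : 35.51

Bromine pattern (n=2): 0.25694761 : 0.49990478 : 0.24314761
Element Dl pattern (n=1): 0.4318 : 0.5682
Convolve the two distributions (both contribute in 2-u steps):
  M: 0.25694761×0.4318 = 0.110950
  M+2: 0.25694761×0.5682 + 0.49990478×0.4318 = 0.361857
  M+4: 0.49990478×0.5682 + 0.24314761×0.4318 = 0.389037
  M+6: 0.24314761×0.5682 = 0.138156
Scale to base peak (0.389037) = 100: 28.52 : 93.01 : 100.00 : 35.51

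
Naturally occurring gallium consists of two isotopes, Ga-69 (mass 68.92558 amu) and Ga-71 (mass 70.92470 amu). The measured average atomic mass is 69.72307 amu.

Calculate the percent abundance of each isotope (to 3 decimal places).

Writing the weighted mean with unknown fraction x of Ga-69:
68.92558·x + 70.92470·(1 − x) = 69.72307
(68.92558 − 70.92470)·x = 69.72307 − 70.92470
x = -1.20163 / -1.99912 = 0.60108 → 60.108% Ga-69, 39.892% Ga-71.

Ga-69: 60.108%, Ga-71: 39.892%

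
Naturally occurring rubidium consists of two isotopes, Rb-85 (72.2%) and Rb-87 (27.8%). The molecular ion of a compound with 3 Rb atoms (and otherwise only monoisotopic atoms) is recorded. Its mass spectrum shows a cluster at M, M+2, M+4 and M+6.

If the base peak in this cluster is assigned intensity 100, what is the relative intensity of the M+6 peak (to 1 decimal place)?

4.9

(0.722 + 0.278)^3 gives M 0.3764, M+2 0.4348, M+4 0.1674, M+6 0.0215; the largest is M+2.
P(M+2) = C(3,1) × 0.722^2 × 0.278^1 = 3 × 0.521284 × 0.2780 = 0.434751 (base)
P(M+6) = C(3,3) × 0.722^0 × 0.278^3 = 1 × 1.0000 × 0.02148495 = 0.021485
Relative intensity = 0.021485 / 0.434751 × 100 = 4.9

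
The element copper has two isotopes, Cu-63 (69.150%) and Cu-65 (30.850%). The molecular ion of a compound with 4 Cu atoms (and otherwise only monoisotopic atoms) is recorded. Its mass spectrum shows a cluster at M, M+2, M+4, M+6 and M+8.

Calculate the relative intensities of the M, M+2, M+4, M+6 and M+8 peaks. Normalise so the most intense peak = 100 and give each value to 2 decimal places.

Expanding (0.69150 + 0.30850)^4:
P(M) = 0.69150^4 = 0.228649
P(M+2) = 4 × 0.69150^3 × 0.30850^1 = 0.408030
P(M+4) = 6 × 0.69150^2 × 0.30850^2 = 0.273052
P(M+6) = 4 × 0.69150^1 × 0.30850^3 = 0.081212
P(M+8) = 0.30850^4 = 0.009058
The M+2 peak is largest (0.408030); scaling to 100 gives 56.04 : 100.00 : 66.92 : 19.90 : 2.22.

56.04 : 100.00 : 66.92 : 19.90 : 2.22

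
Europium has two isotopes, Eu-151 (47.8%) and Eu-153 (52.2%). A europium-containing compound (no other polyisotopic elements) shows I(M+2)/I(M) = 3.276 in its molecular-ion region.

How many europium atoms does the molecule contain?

For n independent Eu atoms, I(M+2)/I(M) = n · (abundance Eu-153) / (abundance Eu-151) = n · 0.522/0.478.
n = 3.276 × 0.478/0.522 = 3.00 ≈ 3

3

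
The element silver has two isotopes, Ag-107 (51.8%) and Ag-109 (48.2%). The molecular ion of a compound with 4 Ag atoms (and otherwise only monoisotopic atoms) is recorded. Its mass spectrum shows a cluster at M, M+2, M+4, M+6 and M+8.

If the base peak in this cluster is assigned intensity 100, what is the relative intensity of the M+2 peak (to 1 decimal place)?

Term probabilities: M 0.0720, M+2 0.2680, M+4 0.3740, M+6 0.2320, M+8 0.0540. Base peak = M+4.
P(M+4) = C(4,2) × 0.518^2 × 0.482^2 = 6 × 0.268324 × 0.232324 = 0.374029 (base)
P(M+2) = C(4,1) × 0.518^3 × 0.482^1 = 4 × 0.13899183 × 0.4820 = 0.267976
Relative intensity = 0.267976 / 0.374029 × 100 = 71.6

71.6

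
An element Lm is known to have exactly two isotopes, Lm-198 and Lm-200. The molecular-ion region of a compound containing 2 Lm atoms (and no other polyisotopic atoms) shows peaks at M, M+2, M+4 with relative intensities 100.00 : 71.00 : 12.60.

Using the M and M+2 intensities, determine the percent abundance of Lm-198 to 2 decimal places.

Write p for the Lm-198 fraction. I(M+2)/I(M) = [C(2,1)·p^1·(1−p)] / p^2 = 2·(1−p)/p = 71.00/100.00 = 0.7100
(1−p)/p = 0.7100/2 = 0.3550  ⇒  p = 1/(1 + 0.3550) = 0.7380
Lm-198: 73.80%, Lm-200: 26.20%.

73.80%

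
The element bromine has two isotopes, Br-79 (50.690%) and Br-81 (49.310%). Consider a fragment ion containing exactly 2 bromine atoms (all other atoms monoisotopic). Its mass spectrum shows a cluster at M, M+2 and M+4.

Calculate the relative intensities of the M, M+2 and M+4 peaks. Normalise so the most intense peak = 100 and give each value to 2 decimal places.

Each Br atom is independently Br-79 (p = 0.50690) or Br-81 (q = 0.49310); the cluster is the binomial expansion (p + q)^2.
P(M) = 0.50690^2 = 0.256948
P(M+2) = 2 × 0.50690^1 × 0.49310^1 = 0.499905
P(M+4) = 0.49310^2 = 0.243148
The M+2 peak is largest (0.499905); scaling to 100 gives 51.40 : 100.00 : 48.64.

51.40 : 100.00 : 48.64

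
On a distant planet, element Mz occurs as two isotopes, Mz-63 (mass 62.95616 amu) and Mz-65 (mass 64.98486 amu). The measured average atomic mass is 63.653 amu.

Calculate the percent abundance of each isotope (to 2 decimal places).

Mz-63: 65.65%, Mz-65: 34.35%

With x = fraction of Mz-63 (so Mz-65 is 1 − x):
62.95616·x + 64.98486·(1 − x) = 63.653
(62.95616 − 64.98486)·x = 63.653 − 64.98486
x = -1.33186 / -2.02870 = 0.65651 → 65.65% Mz-63, 34.35% Mz-65.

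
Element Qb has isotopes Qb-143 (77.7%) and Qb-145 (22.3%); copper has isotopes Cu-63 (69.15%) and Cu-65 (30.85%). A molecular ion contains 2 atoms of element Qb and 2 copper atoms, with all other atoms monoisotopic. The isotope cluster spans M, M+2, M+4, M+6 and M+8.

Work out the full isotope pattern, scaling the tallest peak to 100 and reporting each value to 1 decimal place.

68.2 : 100.0 : 54.1 : 12.8 : 1.1

Element Qb pattern (n=2): 0.603729 : 0.346542 : 0.049729
Copper pattern (n=2): 0.47817225 : 0.4266555 : 0.09517225
Convolve the two distributions (both contribute in 2-u steps):
  M: 0.603729×0.47817225 = 0.288686
  M+2: 0.603729×0.4266555 + 0.346542×0.47817225 = 0.423291
  M+4: 0.603729×0.09517225 + 0.346542×0.4266555 + 0.049729×0.47817225 = 0.229091
  M+6: 0.346542×0.09517225 + 0.049729×0.4266555 = 0.054198
  M+8: 0.049729×0.09517225 = 0.004733
Scale to base peak (0.423291) = 100: 68.2 : 100.0 : 54.1 : 12.8 : 1.1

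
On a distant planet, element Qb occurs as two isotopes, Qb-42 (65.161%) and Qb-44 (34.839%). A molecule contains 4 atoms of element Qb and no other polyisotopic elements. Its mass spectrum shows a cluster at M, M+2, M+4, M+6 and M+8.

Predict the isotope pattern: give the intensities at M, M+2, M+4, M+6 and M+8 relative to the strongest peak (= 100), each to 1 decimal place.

46.8 : 100.0 : 80.2 : 28.6 : 3.8

Expanding (0.65161 + 0.34839)^4:
P(M) = 0.65161^4 = 0.180281
P(M+2) = 4 × 0.65161^3 × 0.34839^1 = 0.385557
P(M+4) = 6 × 0.65161^2 × 0.34839^2 = 0.309213
P(M+6) = 4 × 0.65161^1 × 0.34839^3 = 0.110216
P(M+8) = 0.34839^4 = 0.014732
The M+2 peak is largest (0.385557); scaling to 100 gives 46.8 : 100.0 : 80.2 : 28.6 : 3.8.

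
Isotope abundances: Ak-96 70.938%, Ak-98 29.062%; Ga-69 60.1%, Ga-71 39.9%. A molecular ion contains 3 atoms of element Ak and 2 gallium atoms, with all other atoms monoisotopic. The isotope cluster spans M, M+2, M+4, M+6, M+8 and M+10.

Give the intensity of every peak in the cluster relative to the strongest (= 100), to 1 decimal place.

Element Ak pattern (n=3): 0.35697419 : 0.43873738 : 0.17974267 : 0.02454576
Gallium pattern (n=2): 0.361201 : 0.479598 : 0.159201
Convolve the two distributions (both contribute in 2-u steps):
  M: 0.35697419×0.361201 = 0.128939
  M+2: 0.35697419×0.479598 + 0.43873738×0.361201 = 0.329676
  M+4: 0.35697419×0.159201 + 0.43873738×0.479598 + 0.17974267×0.361201 = 0.332171
  M+6: 0.43873738×0.159201 + 0.17974267×0.479598 + 0.02454576×0.361201 = 0.164918
  M+8: 0.17974267×0.159201 + 0.02454576×0.479598 = 0.040387
  M+10: 0.02454576×0.159201 = 0.003908
Scale to base peak (0.332171) = 100: 38.8 : 99.2 : 100.0 : 49.6 : 12.2 : 1.2

38.8 : 99.2 : 100.0 : 49.6 : 12.2 : 1.2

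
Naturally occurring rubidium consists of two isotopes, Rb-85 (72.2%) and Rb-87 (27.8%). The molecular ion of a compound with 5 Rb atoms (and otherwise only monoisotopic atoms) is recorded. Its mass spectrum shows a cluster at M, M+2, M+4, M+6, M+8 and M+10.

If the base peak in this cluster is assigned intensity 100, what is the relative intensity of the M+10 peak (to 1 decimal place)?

0.4

(0.722 + 0.278)^5 gives M 0.1962, M+2 0.3777, M+4 0.2909, M+6 0.1120, M+8 0.0216, M+10 0.0017; the largest is M+2.
P(M+2) = C(5,1) × 0.722^4 × 0.278^1 = 5 × 0.27173701 × 0.2780 = 0.377714 (base)
P(M+10) = C(5,5) × 0.722^0 × 0.278^5 = 1 × 1.0000 × 0.00166044 = 0.001660
Relative intensity = 0.001660 / 0.377714 × 100 = 0.4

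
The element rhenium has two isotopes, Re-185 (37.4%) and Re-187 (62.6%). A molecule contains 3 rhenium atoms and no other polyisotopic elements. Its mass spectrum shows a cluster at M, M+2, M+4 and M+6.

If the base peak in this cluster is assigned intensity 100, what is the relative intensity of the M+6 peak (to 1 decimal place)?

55.8

Term probabilities: M 0.0523, M+2 0.2627, M+4 0.4397, M+6 0.2453. Base peak = M+4.
P(M+4) = C(3,2) × 0.374^1 × 0.626^2 = 3 × 0.3740 × 0.391876 = 0.439685 (base)
P(M+6) = C(3,3) × 0.374^0 × 0.626^3 = 1 × 1.0000 × 0.24531438 = 0.245314
Relative intensity = 0.245314 / 0.439685 × 100 = 55.8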